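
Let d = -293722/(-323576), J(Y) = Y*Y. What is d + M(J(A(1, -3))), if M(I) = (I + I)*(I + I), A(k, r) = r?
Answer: 4778743/14708 ≈ 324.91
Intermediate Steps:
J(Y) = Y²
M(I) = 4*I² (M(I) = (2*I)*(2*I) = 4*I²)
d = 13351/14708 (d = -293722*(-1/323576) = 13351/14708 ≈ 0.90774)
d + M(J(A(1, -3))) = 13351/14708 + 4*((-3)²)² = 13351/14708 + 4*9² = 13351/14708 + 4*81 = 13351/14708 + 324 = 4778743/14708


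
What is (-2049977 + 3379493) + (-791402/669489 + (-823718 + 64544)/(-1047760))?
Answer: 466303508726938403/350731897320 ≈ 1.3295e+6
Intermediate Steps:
(-2049977 + 3379493) + (-791402/669489 + (-823718 + 64544)/(-1047760)) = 1329516 + (-791402*1/669489 - 759174*(-1/1047760)) = 1329516 + (-791402/669489 + 379587/523880) = 1329516 - 160470358717/350731897320 = 466303508726938403/350731897320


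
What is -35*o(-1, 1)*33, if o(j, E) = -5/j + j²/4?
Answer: -24255/4 ≈ -6063.8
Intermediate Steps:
o(j, E) = -5/j + j²/4 (o(j, E) = -5/j + j²*(¼) = -5/j + j²/4)
-35*o(-1, 1)*33 = -35*(-20 + (-1)³)/(4*(-1))*33 = -35*(-1)*(-20 - 1)/4*33 = -35*(-1)*(-21)/4*33 = -35*21/4*33 = -735/4*33 = -24255/4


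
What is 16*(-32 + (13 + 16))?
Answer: -48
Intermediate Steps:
16*(-32 + (13 + 16)) = 16*(-32 + 29) = 16*(-3) = -48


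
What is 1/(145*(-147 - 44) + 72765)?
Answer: 1/45070 ≈ 2.2188e-5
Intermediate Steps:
1/(145*(-147 - 44) + 72765) = 1/(145*(-191) + 72765) = 1/(-27695 + 72765) = 1/45070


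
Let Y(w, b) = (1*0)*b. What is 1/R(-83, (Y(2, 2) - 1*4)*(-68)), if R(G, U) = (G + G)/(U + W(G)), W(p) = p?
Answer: -189/166 ≈ -1.1386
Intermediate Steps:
Y(w, b) = 0 (Y(w, b) = 0*b = 0)
R(G, U) = 2*G/(G + U) (R(G, U) = (G + G)/(U + G) = (2*G)/(G + U) = 2*G/(G + U))
1/R(-83, (Y(2, 2) - 1*4)*(-68)) = 1/(2*(-83)/(-83 + (0 - 1*4)*(-68))) = 1/(2*(-83)/(-83 + (0 - 4)*(-68))) = 1/(2*(-83)/(-83 - 4*(-68))) = 1/(2*(-83)/(-83 + 272)) = 1/(2*(-83)/189) = 1/(2*(-83)*(1/189)) = 1/(-166/189) = -189/166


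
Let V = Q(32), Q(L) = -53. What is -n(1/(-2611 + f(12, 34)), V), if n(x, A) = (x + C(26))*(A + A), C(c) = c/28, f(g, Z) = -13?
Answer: 903597/9184 ≈ 98.388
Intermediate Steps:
V = -53
C(c) = c/28 (C(c) = c*(1/28) = c/28)
n(x, A) = 2*A*(13/14 + x) (n(x, A) = (x + (1/28)*26)*(A + A) = (x + 13/14)*(2*A) = (13/14 + x)*(2*A) = 2*A*(13/14 + x))
-n(1/(-2611 + f(12, 34)), V) = -(-53)*(13 + 14/(-2611 - 13))/7 = -(-53)*(13 + 14/(-2624))/7 = -(-53)*(13 + 14*(-1/2624))/7 = -(-53)*(13 - 7/1312)/7 = -(-53)*17049/(7*1312) = -1*(-903597/9184) = 903597/9184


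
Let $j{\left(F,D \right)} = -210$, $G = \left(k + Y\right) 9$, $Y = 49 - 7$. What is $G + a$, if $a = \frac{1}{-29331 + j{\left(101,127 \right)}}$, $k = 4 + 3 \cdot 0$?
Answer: $\frac{12229973}{29541} \approx 414.0$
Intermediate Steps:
$k = 4$ ($k = 4 + 0 = 4$)
$Y = 42$
$G = 414$ ($G = \left(4 + 42\right) 9 = 46 \cdot 9 = 414$)
$a = - \frac{1}{29541}$ ($a = \frac{1}{-29331 - 210} = \frac{1}{-29541} = - \frac{1}{29541} \approx -3.3851 \cdot 10^{-5}$)
$G + a = 414 - \frac{1}{29541} = \frac{12229973}{29541}$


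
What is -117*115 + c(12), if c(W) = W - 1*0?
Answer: -13443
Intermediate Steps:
c(W) = W (c(W) = W + 0 = W)
-117*115 + c(12) = -117*115 + 12 = -13455 + 12 = -13443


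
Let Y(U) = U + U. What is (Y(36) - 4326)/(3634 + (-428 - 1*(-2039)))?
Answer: -4254/5245 ≈ -0.81106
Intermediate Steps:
Y(U) = 2*U
(Y(36) - 4326)/(3634 + (-428 - 1*(-2039))) = (2*36 - 4326)/(3634 + (-428 - 1*(-2039))) = (72 - 4326)/(3634 + (-428 + 2039)) = -4254/(3634 + 1611) = -4254/5245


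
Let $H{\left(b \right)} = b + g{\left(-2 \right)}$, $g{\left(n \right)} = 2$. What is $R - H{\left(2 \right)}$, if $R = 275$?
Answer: $271$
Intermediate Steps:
$H{\left(b \right)} = 2 + b$ ($H{\left(b \right)} = b + 2 = 2 + b$)
$R - H{\left(2 \right)} = 275 - \left(2 + 2\right) = 275 - 4 = 271$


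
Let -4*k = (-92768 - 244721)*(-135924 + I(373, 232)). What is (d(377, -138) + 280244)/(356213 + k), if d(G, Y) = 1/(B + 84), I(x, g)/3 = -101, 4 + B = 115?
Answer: -218590324/8964869384445 ≈ -2.4383e-5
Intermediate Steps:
B = 111 (B = -4 + 115 = 111)
I(x, g) = -303 (I(x, g) = 3*(-101) = -303)
d(G, Y) = 1/195 (d(G, Y) = 1/(111 + 84) = 1/195)
k = -45975114003/4 (k = -(-92768 - 244721)*(-135924 - 303)/4 = -(-337489)*(-136227)/4 = -¼*45975114003 = -45975114003/4 ≈ -1.1494e+10)
(d(377, -138) + 280244)/(356213 + k) = (1/195 + 280244)/(356213 - 45975114003/4) = 54647581/(195*(-45973689151/4)) = (54647581/195)*(-4/45973689151) = -218590324/8964869384445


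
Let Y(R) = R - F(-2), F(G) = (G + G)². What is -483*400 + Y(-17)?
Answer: -193233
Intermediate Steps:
F(G) = 4*G² (F(G) = (2*G)² = 4*G²)
Y(R) = -16 + R (Y(R) = R - 4*(-2)² = R - 4*4 = R - 1*16 = R - 16 = -16 + R)
-483*400 + Y(-17) = -483*400 + (-16 - 17) = -193200 - 33 = -193233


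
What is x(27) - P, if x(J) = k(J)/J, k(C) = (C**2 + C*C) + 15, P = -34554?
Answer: 311477/9 ≈ 34609.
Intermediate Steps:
k(C) = 15 + 2*C**2 (k(C) = (C**2 + C**2) + 15 = 2*C**2 + 15 = 15 + 2*C**2)
x(J) = (15 + 2*J**2)/J
x(27) - P = (2*27 + 15/27) - 1*(-34554) = (54 + 15*(1/27)) + 34554 = (54 + 5/9) + 34554 = 491/9 + 34554 = 311477/9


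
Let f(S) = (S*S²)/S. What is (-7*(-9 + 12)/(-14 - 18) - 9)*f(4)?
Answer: -267/2 ≈ -133.50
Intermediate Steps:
f(S) = S² (f(S) = S³/S = S²)
(-7*(-9 + 12)/(-14 - 18) - 9)*f(4) = (-7*(-9 + 12)/(-14 - 18) - 9)*4² = (-21/(-32) - 9)*16 = (-21*(-1)/32 - 9)*16 = (-7*(-3/32) - 9)*16 = (21/32 - 9)*16 = -267/32*16 = -267/2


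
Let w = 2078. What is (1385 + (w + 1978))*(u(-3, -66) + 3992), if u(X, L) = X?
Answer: 21704149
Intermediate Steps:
(1385 + (w + 1978))*(u(-3, -66) + 3992) = (1385 + (2078 + 1978))*(-3 + 3992) = (1385 + 4056)*3989 = 5441*3989 = 21704149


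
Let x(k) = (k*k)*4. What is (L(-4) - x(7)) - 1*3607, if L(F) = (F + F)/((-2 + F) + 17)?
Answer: -41841/11 ≈ -3803.7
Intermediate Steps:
x(k) = 4*k² (x(k) = k²*4 = 4*k²)
L(F) = 2*F/(15 + F) (L(F) = (2*F)/(15 + F) = 2*F/(15 + F))
(L(-4) - x(7)) - 1*3607 = (2*(-4)/(15 - 4) - 4*7²) - 1*3607 = (2*(-4)/11 - 4*49) - 3607 = (2*(-4)*(1/11) - 1*196) - 3607 = (-8/11 - 196) - 3607 = -2164/11 - 3607 = -41841/11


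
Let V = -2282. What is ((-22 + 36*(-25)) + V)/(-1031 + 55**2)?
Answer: -1602/997 ≈ -1.6068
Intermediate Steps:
((-22 + 36*(-25)) + V)/(-1031 + 55**2) = ((-22 + 36*(-25)) - 2282)/(-1031 + 55**2) = ((-22 - 900) - 2282)/(-1031 + 3025) = (-922 - 2282)/1994 = -3204*1/1994 = -1602/997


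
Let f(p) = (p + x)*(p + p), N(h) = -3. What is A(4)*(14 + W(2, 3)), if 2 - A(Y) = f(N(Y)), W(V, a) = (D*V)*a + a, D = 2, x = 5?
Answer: 406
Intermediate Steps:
W(V, a) = a + 2*V*a (W(V, a) = (2*V)*a + a = 2*V*a + a = a + 2*V*a)
f(p) = 2*p*(5 + p) (f(p) = (p + 5)*(p + p) = (5 + p)*(2*p) = 2*p*(5 + p))
A(Y) = 14 (A(Y) = 2 - 2*(-3)*(5 - 3) = 2 - 2*(-3)*2 = 2 - 1*(-12) = 2 + 12 = 14)
A(4)*(14 + W(2, 3)) = 14*(14 + 3*(1 + 2*2)) = 14*(14 + 3*(1 + 4)) = 14*(14 + 3*5) = 14*(14 + 15) = 14*29 = 406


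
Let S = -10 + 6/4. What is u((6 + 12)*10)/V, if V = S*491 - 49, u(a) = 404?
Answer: -808/8445 ≈ -0.095678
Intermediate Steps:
S = -17/2 (S = -10 + 6*(¼) = -10 + 3/2 = -17/2 ≈ -8.5000)
V = -8445/2 (V = -17/2*491 - 49 = -8347/2 - 49 = -8445/2 ≈ -4222.5)
u((6 + 12)*10)/V = 404/(-8445/2) = 404*(-2/8445) = -808/8445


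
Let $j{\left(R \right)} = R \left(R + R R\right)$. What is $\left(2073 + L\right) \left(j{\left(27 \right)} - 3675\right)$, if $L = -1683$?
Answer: $6527430$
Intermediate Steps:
$j{\left(R \right)} = R \left(R + R^{2}\right)$
$\left(2073 + L\right) \left(j{\left(27 \right)} - 3675\right) = \left(2073 - 1683\right) \left(27^{2} \left(1 + 27\right) - 3675\right) = 390 \left(729 \cdot 28 - 3675\right) = 390 \left(20412 - 3675\right) = 390 \cdot 16737 = 6527430$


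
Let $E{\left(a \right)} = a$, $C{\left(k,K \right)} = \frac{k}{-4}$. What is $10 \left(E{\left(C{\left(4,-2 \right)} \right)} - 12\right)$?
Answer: $-130$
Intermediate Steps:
$C{\left(k,K \right)} = - \frac{k}{4}$ ($C{\left(k,K \right)} = k \left(- \frac{1}{4}\right) = - \frac{k}{4}$)
$10 \left(E{\left(C{\left(4,-2 \right)} \right)} - 12\right) = 10 \left(\left(- \frac{1}{4}\right) 4 - 12\right) = 10 \left(-1 - 12\right) = 10 \left(-13\right) = -130$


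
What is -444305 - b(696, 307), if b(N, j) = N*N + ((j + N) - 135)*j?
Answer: -1195197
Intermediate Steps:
b(N, j) = N² + j*(-135 + N + j) (b(N, j) = N² + ((N + j) - 135)*j = N² + (-135 + N + j)*j = N² + j*(-135 + N + j))
-444305 - b(696, 307) = -444305 - (696² + 307² - 135*307 + 696*307) = -444305 - (484416 + 94249 - 41445 + 213672) = -444305 - 1*750892 = -444305 - 750892 = -1195197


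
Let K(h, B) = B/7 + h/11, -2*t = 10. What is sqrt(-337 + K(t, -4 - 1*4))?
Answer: 2*I*sqrt(501886)/77 ≈ 18.401*I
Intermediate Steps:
t = -5 (t = -1/2*10 = -5)
K(h, B) = B/7 + h/11 (K(h, B) = B*(1/7) + h*(1/11) = B/7 + h/11)
sqrt(-337 + K(t, -4 - 1*4)) = sqrt(-337 + ((-4 - 1*4)/7 + (1/11)*(-5))) = sqrt(-337 + ((-4 - 4)/7 - 5/11)) = sqrt(-337 + ((1/7)*(-8) - 5/11)) = sqrt(-337 + (-8/7 - 5/11)) = sqrt(-337 - 123/77) = sqrt(-26072/77) = 2*I*sqrt(501886)/77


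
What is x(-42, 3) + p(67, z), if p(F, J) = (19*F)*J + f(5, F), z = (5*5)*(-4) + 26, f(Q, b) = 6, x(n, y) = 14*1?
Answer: -94182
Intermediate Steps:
x(n, y) = 14
z = -74 (z = 25*(-4) + 26 = -100 + 26 = -74)
p(F, J) = 6 + 19*F*J (p(F, J) = (19*F)*J + 6 = 19*F*J + 6 = 6 + 19*F*J)
x(-42, 3) + p(67, z) = 14 + (6 + 19*67*(-74)) = 14 + (6 - 94202) = 14 - 94196 = -94182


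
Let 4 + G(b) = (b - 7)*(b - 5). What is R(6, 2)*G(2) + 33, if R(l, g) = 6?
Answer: 99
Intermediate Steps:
G(b) = -4 + (-7 + b)*(-5 + b) (G(b) = -4 + (b - 7)*(b - 5) = -4 + (-7 + b)*(-5 + b))
R(6, 2)*G(2) + 33 = 6*(31 + 2² - 12*2) + 33 = 6*(31 + 4 - 24) + 33 = 6*11 + 33 = 66 + 33 = 99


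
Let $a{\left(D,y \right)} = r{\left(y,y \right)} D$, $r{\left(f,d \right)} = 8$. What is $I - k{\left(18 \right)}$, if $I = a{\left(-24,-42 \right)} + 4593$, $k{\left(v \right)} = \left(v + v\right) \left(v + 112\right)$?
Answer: $-279$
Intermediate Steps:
$a{\left(D,y \right)} = 8 D$
$k{\left(v \right)} = 2 v \left(112 + v\right)$
$I = 4401$ ($I = 8 \left(-24\right) + 4593 = -192 + 4593 = 4401$)
$I - k{\left(18 \right)} = 4401 - 2 \cdot 18 \left(112 + 18\right) = 4401 - 2 \cdot 18 \cdot 130 = 4401 - 4680 = -279$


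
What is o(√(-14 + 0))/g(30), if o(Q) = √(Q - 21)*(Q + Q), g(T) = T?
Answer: I*√14*√(-21 + I*√14)/15 ≈ -1.1476 + 0.10144*I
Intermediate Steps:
o(Q) = 2*Q*√(-21 + Q) (o(Q) = √(-21 + Q)*(2*Q) = 2*Q*√(-21 + Q))
o(√(-14 + 0))/g(30) = (2*√(-14 + 0)*√(-21 + √(-14 + 0)))/30 = (2*√(-14)*√(-21 + √(-14)))*(1/30) = (2*(I*√14)*√(-21 + I*√14))*(1/30) = (2*I*√14*√(-21 + I*√14))*(1/30) = I*√14*√(-21 + I*√14)/15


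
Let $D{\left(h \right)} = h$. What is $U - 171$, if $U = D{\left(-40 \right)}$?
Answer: $-211$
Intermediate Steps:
$U = -40$
$U - 171 = -40 - 171 = -211$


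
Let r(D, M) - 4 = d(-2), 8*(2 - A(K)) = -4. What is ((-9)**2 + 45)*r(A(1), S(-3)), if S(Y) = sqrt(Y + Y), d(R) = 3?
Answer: 882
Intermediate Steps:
A(K) = 5/2 (A(K) = 2 - 1/8*(-4) = 2 + 1/2 = 5/2)
S(Y) = sqrt(2)*sqrt(Y) (S(Y) = sqrt(2*Y) = sqrt(2)*sqrt(Y))
r(D, M) = 7 (r(D, M) = 4 + 3 = 7)
((-9)**2 + 45)*r(A(1), S(-3)) = ((-9)**2 + 45)*7 = (81 + 45)*7 = 126*7 = 882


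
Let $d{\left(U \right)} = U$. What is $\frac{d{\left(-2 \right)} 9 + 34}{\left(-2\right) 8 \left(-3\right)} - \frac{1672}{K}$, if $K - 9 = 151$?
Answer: $- \frac{607}{60} \approx -10.117$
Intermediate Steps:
$K = 160$ ($K = 9 + 151 = 160$)
$\frac{d{\left(-2 \right)} 9 + 34}{\left(-2\right) 8 \left(-3\right)} - \frac{1672}{K} = \frac{\left(-2\right) 9 + 34}{\left(-2\right) 8 \left(-3\right)} - \frac{1672}{160} = \frac{-18 + 34}{\left(-16\right) \left(-3\right)} - \frac{209}{20} = \frac{16}{48} - \frac{209}{20} = 16 \cdot \frac{1}{48} - \frac{209}{20} = \frac{1}{3} - \frac{209}{20} = - \frac{607}{60}$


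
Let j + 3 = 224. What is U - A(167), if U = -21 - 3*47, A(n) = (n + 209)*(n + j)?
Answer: -146050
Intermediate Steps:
j = 221 (j = -3 + 224 = 221)
A(n) = (209 + n)*(221 + n) (A(n) = (n + 209)*(n + 221) = (209 + n)*(221 + n))
U = -162 (U = -21 - 141 = -162)
U - A(167) = -162 - (46189 + 167**2 + 430*167) = -162 - (46189 + 27889 + 71810) = -162 - 1*145888 = -162 - 145888 = -146050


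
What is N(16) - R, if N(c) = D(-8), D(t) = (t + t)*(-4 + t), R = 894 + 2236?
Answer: -2938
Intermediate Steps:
R = 3130
D(t) = 2*t*(-4 + t) (D(t) = (2*t)*(-4 + t) = 2*t*(-4 + t))
N(c) = 192 (N(c) = 2*(-8)*(-4 - 8) = 2*(-8)*(-12) = 192)
N(16) - R = 192 - 1*3130 = 192 - 3130 = -2938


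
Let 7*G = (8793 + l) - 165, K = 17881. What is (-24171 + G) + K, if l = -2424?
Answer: -37826/7 ≈ -5403.7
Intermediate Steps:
G = 6204/7 (G = ((8793 - 2424) - 165)/7 = (6369 - 165)/7 = (⅐)*6204 = 6204/7 ≈ 886.29)
(-24171 + G) + K = (-24171 + 6204/7) + 17881 = -162993/7 + 17881 = -37826/7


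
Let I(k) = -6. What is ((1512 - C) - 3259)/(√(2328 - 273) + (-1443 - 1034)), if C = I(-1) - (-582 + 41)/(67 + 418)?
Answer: 1046440851/1487367445 + 422463*√2055/1487367445 ≈ 0.71643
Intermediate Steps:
C = -2369/485 (C = -6 - (-582 + 41)/(67 + 418) = -6 - (-541)/485 = -6 - 1*(-541/485) = -6 + 541/485 = -2369/485 ≈ -4.8845)
((1512 - C) - 3259)/(√(2328 - 273) + (-1443 - 1034)) = ((1512 - 1*(-2369/485)) - 3259)/(√(2328 - 273) + (-1443 - 1034)) = ((1512 + 2369/485) - 3259)/(√2055 - 2477) = (735689/485 - 3259)/(-2477 + √2055) = -844926/(485*(-2477 + √2055))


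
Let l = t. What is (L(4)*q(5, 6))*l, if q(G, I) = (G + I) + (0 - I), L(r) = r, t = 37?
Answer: 740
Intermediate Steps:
q(G, I) = G (q(G, I) = (G + I) - I = G)
l = 37
(L(4)*q(5, 6))*l = (4*5)*37 = 20*37 = 740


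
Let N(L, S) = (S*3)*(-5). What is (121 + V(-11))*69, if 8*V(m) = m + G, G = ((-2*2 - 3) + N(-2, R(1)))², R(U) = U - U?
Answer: 34707/4 ≈ 8676.8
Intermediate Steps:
R(U) = 0
N(L, S) = -15*S (N(L, S) = (3*S)*(-5) = -15*S)
G = 49 (G = ((-2*2 - 3) - 15*0)² = ((-4 - 3) + 0)² = (-7 + 0)² = (-7)² = 49)
V(m) = 49/8 + m/8 (V(m) = (m + 49)/8 = (49 + m)/8 = 49/8 + m/8)
(121 + V(-11))*69 = (121 + (49/8 + (⅛)*(-11)))*69 = (121 + (49/8 - 11/8))*69 = (121 + 19/4)*69 = (503/4)*69 = 34707/4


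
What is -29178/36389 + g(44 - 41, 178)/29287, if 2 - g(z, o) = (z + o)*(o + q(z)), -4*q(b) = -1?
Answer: -8113962849/4262898572 ≈ -1.9034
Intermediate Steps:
q(b) = ¼ (q(b) = -¼*(-1) = ¼)
g(z, o) = 2 - (¼ + o)*(o + z) (g(z, o) = 2 - (z + o)*(o + ¼) = 2 - (o + z)*(¼ + o) = 2 - (¼ + o)*(o + z))
-29178/36389 + g(44 - 41, 178)/29287 = -29178/36389 + (2 - 1*178² - ¼*178 - (44 - 41)/4 - 1*178*(44 - 41))/29287 = -29178*1/36389 + (2 - 1*31684 - 89/2 - ¼*3 - 1*178*3)*(1/29287) = -29178/36389 + (2 - 31684 - 89/2 - ¾ - 534)*(1/29287) = -29178/36389 - 129045/4*1/29287 = -29178/36389 - 129045/117148 = -8113962849/4262898572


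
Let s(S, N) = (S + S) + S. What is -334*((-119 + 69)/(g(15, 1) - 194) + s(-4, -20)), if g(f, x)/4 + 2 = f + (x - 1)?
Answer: 276218/71 ≈ 3890.4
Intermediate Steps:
g(f, x) = -12 + 4*f + 4*x (g(f, x) = -8 + 4*(f + (x - 1)) = -8 + 4*(f + (-1 + x)) = -8 + 4*(-1 + f + x) = -8 + (-4 + 4*f + 4*x) = -12 + 4*f + 4*x)
s(S, N) = 3*S (s(S, N) = 2*S + S = 3*S)
-334*((-119 + 69)/(g(15, 1) - 194) + s(-4, -20)) = -334*((-119 + 69)/((-12 + 4*15 + 4*1) - 194) + 3*(-4)) = -334*(-50/((-12 + 60 + 4) - 194) - 12) = -334*(-50/(52 - 194) - 12) = -334*(-50/(-142) - 12) = -334*(-50*(-1/142) - 12) = -334*(25/71 - 12) = -334*(-827/71) = 276218/71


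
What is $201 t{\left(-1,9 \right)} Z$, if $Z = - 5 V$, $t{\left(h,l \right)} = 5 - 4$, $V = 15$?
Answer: $-15075$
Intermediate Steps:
$t{\left(h,l \right)} = 1$ ($t{\left(h,l \right)} = 5 - 4 = 1$)
$Z = -75$ ($Z = \left(-5\right) 15 = -75$)
$201 t{\left(-1,9 \right)} Z = 201 \cdot 1 \left(-75\right) = 201 \left(-75\right) = -15075$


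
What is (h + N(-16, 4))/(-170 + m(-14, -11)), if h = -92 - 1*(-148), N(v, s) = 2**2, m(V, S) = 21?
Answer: -60/149 ≈ -0.40268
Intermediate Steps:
N(v, s) = 4
h = 56 (h = -92 + 148 = 56)
(h + N(-16, 4))/(-170 + m(-14, -11)) = (56 + 4)/(-170 + 21) = 60/(-149) = 60*(-1/149) = -60/149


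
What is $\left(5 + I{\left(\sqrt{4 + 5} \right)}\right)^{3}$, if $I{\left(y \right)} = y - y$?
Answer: $125$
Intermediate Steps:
$I{\left(y \right)} = 0$
$\left(5 + I{\left(\sqrt{4 + 5} \right)}\right)^{3} = \left(5 + 0\right)^{3} = 5^{3} = 125$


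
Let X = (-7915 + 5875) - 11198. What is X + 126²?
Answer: 2638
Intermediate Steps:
X = -13238 (X = -2040 - 11198 = -13238)
X + 126² = -13238 + 126² = -13238 + 15876 = 2638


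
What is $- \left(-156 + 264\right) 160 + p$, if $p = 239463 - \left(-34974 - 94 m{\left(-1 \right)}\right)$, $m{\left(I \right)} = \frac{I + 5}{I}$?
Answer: $256781$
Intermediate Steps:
$m{\left(I \right)} = \frac{5 + I}{I}$
$p = 274061$ ($p = 239463 + \left(34980 - \left(6 - 94 \frac{5 - 1}{-1}\right)\right) = 239463 + \left(34980 - \left(6 - 94 \left(\left(-1\right) 4\right)\right)\right) = 239463 + \left(34980 - \left(6 - -376\right)\right) = 239463 + \left(34980 - \left(6 + 376\right)\right) = 239463 + \left(34980 - 382\right) = 239463 + 34598 = 274061$)
$- \left(-156 + 264\right) 160 + p = - \left(-156 + 264\right) 160 + 274061 = - 108 \cdot 160 + 274061 = \left(-1\right) 17280 + 274061 = -17280 + 274061 = 256781$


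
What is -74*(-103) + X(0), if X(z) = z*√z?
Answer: 7622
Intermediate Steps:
X(z) = z^(3/2)
-74*(-103) + X(0) = -74*(-103) + 0^(3/2) = 7622 + 0 = 7622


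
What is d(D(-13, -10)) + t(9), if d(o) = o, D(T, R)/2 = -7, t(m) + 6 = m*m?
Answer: 61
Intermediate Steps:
t(m) = -6 + m² (t(m) = -6 + m*m = -6 + m²)
D(T, R) = -14 (D(T, R) = 2*(-7) = -14)
d(D(-13, -10)) + t(9) = -14 + (-6 + 9²) = -14 + (-6 + 81) = -14 + 75 = 61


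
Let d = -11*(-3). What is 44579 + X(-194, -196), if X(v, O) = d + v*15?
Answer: 41702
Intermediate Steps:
d = 33
X(v, O) = 33 + 15*v (X(v, O) = 33 + v*15 = 33 + 15*v)
44579 + X(-194, -196) = 44579 + (33 + 15*(-194)) = 44579 + (33 - 2910) = 44579 - 2877 = 41702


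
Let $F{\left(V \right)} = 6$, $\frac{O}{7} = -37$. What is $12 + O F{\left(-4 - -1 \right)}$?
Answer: $-1542$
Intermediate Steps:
$O = -259$ ($O = 7 \left(-37\right) = -259$)
$12 + O F{\left(-4 - -1 \right)} = 12 - 1554 = -1542$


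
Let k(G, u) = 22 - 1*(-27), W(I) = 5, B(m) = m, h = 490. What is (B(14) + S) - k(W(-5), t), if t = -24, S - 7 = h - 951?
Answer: -489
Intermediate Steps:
S = -454 (S = 7 + (490 - 951) = 7 - 461 = -454)
k(G, u) = 49 (k(G, u) = 22 + 27 = 49)
(B(14) + S) - k(W(-5), t) = (14 - 454) - 1*49 = -440 - 49 = -489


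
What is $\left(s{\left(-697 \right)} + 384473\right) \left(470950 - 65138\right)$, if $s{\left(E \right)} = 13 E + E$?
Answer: $152063843580$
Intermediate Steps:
$s{\left(E \right)} = 14 E$
$\left(s{\left(-697 \right)} + 384473\right) \left(470950 - 65138\right) = \left(14 \left(-697\right) + 384473\right) \left(470950 - 65138\right) = \left(-9758 + 384473\right) 405812 = 374715 \cdot 405812 = 152063843580$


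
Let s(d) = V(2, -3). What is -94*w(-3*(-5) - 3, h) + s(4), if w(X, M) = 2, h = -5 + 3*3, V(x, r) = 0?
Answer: -188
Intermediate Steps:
h = 4 (h = -5 + 9 = 4)
s(d) = 0
-94*w(-3*(-5) - 3, h) + s(4) = -94*2 + 0 = -188 + 0 = -188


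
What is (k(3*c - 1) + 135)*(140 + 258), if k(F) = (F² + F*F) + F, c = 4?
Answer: 154424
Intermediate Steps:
k(F) = F + 2*F² (k(F) = (F² + F²) + F = 2*F² + F = F + 2*F²)
(k(3*c - 1) + 135)*(140 + 258) = ((3*4 - 1)*(1 + 2*(3*4 - 1)) + 135)*(140 + 258) = ((12 - 1)*(1 + 2*(12 - 1)) + 135)*398 = (11*(1 + 2*11) + 135)*398 = (11*(1 + 22) + 135)*398 = (11*23 + 135)*398 = (253 + 135)*398 = 388*398 = 154424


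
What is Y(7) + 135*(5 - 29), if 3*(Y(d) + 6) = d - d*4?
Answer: -3253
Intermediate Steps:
Y(d) = -6 - d (Y(d) = -6 + (d - d*4)/3 = -6 + (d - 4*d)/3 = -6 + (-3*d)/3 = -6 - d)
Y(7) + 135*(5 - 29) = (-6 - 1*7) + 135*(5 - 29) = (-6 - 7) + 135*(-24) = -13 - 3240 = -3253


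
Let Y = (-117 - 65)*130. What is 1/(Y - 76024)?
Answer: -1/99684 ≈ -1.0032e-5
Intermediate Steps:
Y = -23660 (Y = -182*130 = -23660)
1/(Y - 76024) = 1/(-23660 - 76024) = 1/(-99684) = -1/99684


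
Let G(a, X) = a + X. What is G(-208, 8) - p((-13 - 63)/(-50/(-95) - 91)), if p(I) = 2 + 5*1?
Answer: -207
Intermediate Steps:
p(I) = 7 (p(I) = 2 + 5 = 7)
G(a, X) = X + a
G(-208, 8) - p((-13 - 63)/(-50/(-95) - 91)) = (8 - 208) - 1*7 = -200 - 7 = -207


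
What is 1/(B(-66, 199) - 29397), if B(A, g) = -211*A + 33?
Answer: -1/15438 ≈ -6.4775e-5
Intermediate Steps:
B(A, g) = 33 - 211*A
1/(B(-66, 199) - 29397) = 1/((33 - 211*(-66)) - 29397) = 1/((33 + 13926) - 29397) = 1/(13959 - 29397) = 1/(-15438) = -1/15438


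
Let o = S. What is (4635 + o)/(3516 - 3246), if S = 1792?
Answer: 6427/270 ≈ 23.804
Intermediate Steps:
o = 1792
(4635 + o)/(3516 - 3246) = (4635 + 1792)/(3516 - 3246) = 6427/270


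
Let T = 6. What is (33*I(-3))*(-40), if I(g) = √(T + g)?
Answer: -1320*√3 ≈ -2286.3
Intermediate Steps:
I(g) = √(6 + g)
(33*I(-3))*(-40) = (33*√(6 - 3))*(-40) = (33*√3)*(-40) = -1320*√3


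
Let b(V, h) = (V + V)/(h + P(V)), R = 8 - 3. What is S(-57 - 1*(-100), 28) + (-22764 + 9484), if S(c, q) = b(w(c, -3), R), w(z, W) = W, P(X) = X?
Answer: -13283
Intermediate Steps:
R = 5
b(V, h) = 2*V/(V + h) (b(V, h) = (V + V)/(h + V) = (2*V)/(V + h) = 2*V/(V + h))
S(c, q) = -3 (S(c, q) = 2*(-3)/(-3 + 5) = 2*(-3)/2 = 2*(-3)*(½) = -3)
S(-57 - 1*(-100), 28) + (-22764 + 9484) = -3 + (-22764 + 9484) = -3 - 13280 = -13283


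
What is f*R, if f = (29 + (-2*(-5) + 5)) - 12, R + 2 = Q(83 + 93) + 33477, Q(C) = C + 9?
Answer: 1077120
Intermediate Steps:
Q(C) = 9 + C
R = 33660 (R = -2 + ((9 + (83 + 93)) + 33477) = -2 + ((9 + 176) + 33477) = -2 + (185 + 33477) = -2 + 33662 = 33660)
f = 32 (f = (29 + (10 + 5)) - 12 = (29 + 15) - 12 = 44 - 12 = 32)
f*R = 32*33660 = 1077120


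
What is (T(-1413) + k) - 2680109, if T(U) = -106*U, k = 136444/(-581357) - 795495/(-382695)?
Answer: -5361464254579666/2118880163 ≈ -2.5303e+6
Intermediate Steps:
k = 3907144287/2118880163 (k = 136444*(-1/581357) - 795495*(-1/382695) = -19492/83051 + 53033/25513 = 3907144287/2118880163 ≈ 1.8440)
(T(-1413) + k) - 2680109 = (-106*(-1413) + 3907144287/2118880163) - 2680109 = (149778 + 3907144287/2118880163) - 2680109 = 317365540198101/2118880163 - 2680109 = -5361464254579666/2118880163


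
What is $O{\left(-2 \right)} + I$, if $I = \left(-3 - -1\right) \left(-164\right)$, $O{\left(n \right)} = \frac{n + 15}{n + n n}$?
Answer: $\frac{669}{2} \approx 334.5$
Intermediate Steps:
$O{\left(n \right)} = \frac{15 + n}{n + n^{2}}$
$I = 328$ ($I = \left(-3 + 1\right) \left(-164\right) = \left(-2\right) \left(-164\right) = 328$)
$O{\left(-2 \right)} + I = \frac{15 - 2}{\left(-2\right) \left(1 - 2\right)} + 328 = \left(- \frac{1}{2}\right) \frac{1}{-1} \cdot 13 + 328 = \left(- \frac{1}{2}\right) \left(-1\right) 13 + 328 = \frac{13}{2} + 328 = \frac{669}{2}$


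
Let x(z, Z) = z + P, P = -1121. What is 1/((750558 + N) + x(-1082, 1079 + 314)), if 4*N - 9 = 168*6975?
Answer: 4/4165229 ≈ 9.6033e-7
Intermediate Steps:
N = 1171809/4 (N = 9/4 + (168*6975)/4 = 9/4 + (¼)*1171800 = 9/4 + 292950 = 1171809/4 ≈ 2.9295e+5)
x(z, Z) = -1121 + z (x(z, Z) = z - 1121 = -1121 + z)
1/((750558 + N) + x(-1082, 1079 + 314)) = 1/((750558 + 1171809/4) + (-1121 - 1082)) = 1/(4174041/4 - 2203) = 1/(4165229/4) = 4/4165229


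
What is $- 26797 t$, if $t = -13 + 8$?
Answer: $133985$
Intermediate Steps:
$t = -5$
$- 26797 t = \left(-26797\right) \left(-5\right) = 133985$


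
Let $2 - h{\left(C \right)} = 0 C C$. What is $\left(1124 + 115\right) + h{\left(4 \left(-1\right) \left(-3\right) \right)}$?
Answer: $1241$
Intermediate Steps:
$h{\left(C \right)} = 2$ ($h{\left(C \right)} = 2 - 0 C C = 2 - 0 C = 2 - 0 = 2 + 0 = 2$)
$\left(1124 + 115\right) + h{\left(4 \left(-1\right) \left(-3\right) \right)} = \left(1124 + 115\right) + 2 = 1239 + 2 = 1241$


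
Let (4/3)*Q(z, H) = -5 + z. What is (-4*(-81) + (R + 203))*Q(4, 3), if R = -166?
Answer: -1083/4 ≈ -270.75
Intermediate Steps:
Q(z, H) = -15/4 + 3*z/4 (Q(z, H) = 3*(-5 + z)/4 = -15/4 + 3*z/4)
(-4*(-81) + (R + 203))*Q(4, 3) = (-4*(-81) + (-166 + 203))*(-15/4 + (3/4)*4) = (324 + 37)*(-15/4 + 3) = 361*(-3/4) = -1083/4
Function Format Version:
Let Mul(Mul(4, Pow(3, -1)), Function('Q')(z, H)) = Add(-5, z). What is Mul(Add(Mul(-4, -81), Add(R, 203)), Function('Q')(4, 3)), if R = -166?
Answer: Rational(-1083, 4) ≈ -270.75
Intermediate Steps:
Function('Q')(z, H) = Add(Rational(-15, 4), Mul(Rational(3, 4), z)) (Function('Q')(z, H) = Mul(Rational(3, 4), Add(-5, z)) = Add(Rational(-15, 4), Mul(Rational(3, 4), z)))
Mul(Add(Mul(-4, -81), Add(R, 203)), Function('Q')(4, 3)) = Mul(Add(Mul(-4, -81), Add(-166, 203)), Add(Rational(-15, 4), Mul(Rational(3, 4), 4))) = Mul(Add(324, 37), Add(Rational(-15, 4), 3)) = Mul(361, Rational(-3, 4)) = Rational(-1083, 4)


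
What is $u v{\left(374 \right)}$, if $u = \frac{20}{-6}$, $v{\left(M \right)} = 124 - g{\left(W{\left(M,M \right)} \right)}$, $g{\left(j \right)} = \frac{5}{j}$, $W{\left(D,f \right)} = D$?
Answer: $- \frac{77285}{187} \approx -413.29$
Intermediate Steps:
$v{\left(M \right)} = 124 - \frac{5}{M}$
$u = - \frac{10}{3}$ ($u = 20 \left(- \frac{1}{6}\right) = - \frac{10}{3} \approx -3.3333$)
$u v{\left(374 \right)} = - \frac{10 \left(124 - \frac{5}{374}\right)}{3} = \left(- \frac{10}{3}\right) \frac{46371}{374} = - \frac{77285}{187}$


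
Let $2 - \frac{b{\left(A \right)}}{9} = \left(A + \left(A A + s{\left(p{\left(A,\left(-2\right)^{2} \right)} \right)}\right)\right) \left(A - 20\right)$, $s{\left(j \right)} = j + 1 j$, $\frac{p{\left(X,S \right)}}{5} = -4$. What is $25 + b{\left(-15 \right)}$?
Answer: $53593$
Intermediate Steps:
$p{\left(X,S \right)} = -20$ ($p{\left(X,S \right)} = 5 \left(-4\right) = -20$)
$s{\left(j \right)} = 2 j$ ($s{\left(j \right)} = j + j = 2 j$)
$b{\left(A \right)} = 18 - 9 \left(-20 + A\right) \left(-40 + A + A^{2}\right)$ ($b{\left(A \right)} = 18 - 9 \left(A + \left(A A + 2 \left(-20\right)\right)\right) \left(A - 20\right) = 18 - 9 \left(A + \left(A^{2} - 40\right)\right) \left(-20 + A\right) = 18 - 9 \left(A + \left(-40 + A^{2}\right)\right) \left(-20 + A\right) = 18 - 9 \left(-40 + A + A^{2}\right) \left(-20 + A\right) = 18 - 9 \left(-20 + A\right) \left(-40 + A + A^{2}\right)$)
$25 + b{\left(-15 \right)} = 25 + \left(-7182 - 9 \left(-15\right)^{3} + 171 \left(-15\right)^{2} + 540 \left(-15\right)\right) = 25 - -53568 = 25 + \left(-7182 + 30375 + 38475 - 8100\right) = 25 + 53568 = 53593$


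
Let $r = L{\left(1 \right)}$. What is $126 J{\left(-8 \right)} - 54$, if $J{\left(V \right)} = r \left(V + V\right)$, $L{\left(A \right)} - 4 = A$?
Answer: $-10134$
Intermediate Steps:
$L{\left(A \right)} = 4 + A$
$r = 5$ ($r = 4 + 1 = 5$)
$J{\left(V \right)} = 10 V$ ($J{\left(V \right)} = 5 \left(V + V\right) = 5 \cdot 2 V = 10 V$)
$126 J{\left(-8 \right)} - 54 = 126 \cdot 10 \left(-8\right) - 54 = 126 \left(-80\right) - 54 = -10080 - 54 = -10134$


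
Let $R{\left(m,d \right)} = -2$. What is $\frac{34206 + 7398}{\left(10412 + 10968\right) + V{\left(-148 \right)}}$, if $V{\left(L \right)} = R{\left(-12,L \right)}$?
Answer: $\frac{6934}{3563} \approx 1.9461$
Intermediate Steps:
$V{\left(L \right)} = -2$
$\frac{34206 + 7398}{\left(10412 + 10968\right) + V{\left(-148 \right)}} = \frac{34206 + 7398}{\left(10412 + 10968\right) - 2} = \frac{41604}{21380 - 2} = \frac{41604}{21378} = 41604 \cdot \frac{1}{21378} = \frac{6934}{3563}$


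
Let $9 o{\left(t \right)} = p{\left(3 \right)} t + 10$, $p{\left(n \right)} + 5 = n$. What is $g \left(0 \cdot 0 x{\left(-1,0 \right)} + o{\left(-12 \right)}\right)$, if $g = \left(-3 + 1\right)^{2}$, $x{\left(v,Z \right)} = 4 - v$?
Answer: $\frac{136}{9} \approx 15.111$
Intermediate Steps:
$p{\left(n \right)} = -5 + n$
$o{\left(t \right)} = \frac{10}{9} - \frac{2 t}{9}$ ($o{\left(t \right)} = \frac{\left(-5 + 3\right) t + 10}{9} = \frac{- 2 t + 10}{9} = \frac{10 - 2 t}{9} = \frac{10}{9} - \frac{2 t}{9}$)
$g = 4$ ($g = \left(-2\right)^{2} = 4$)
$g \left(0 \cdot 0 x{\left(-1,0 \right)} + o{\left(-12 \right)}\right) = 4 \left(0 \cdot 0 \left(4 - -1\right) + \left(\frac{10}{9} - - \frac{8}{3}\right)\right) = 4 \left(0 \left(4 + 1\right) + \left(\frac{10}{9} + \frac{8}{3}\right)\right) = 4 \left(0 \cdot 5 + \frac{34}{9}\right) = 4 \left(0 + \frac{34}{9}\right) = 4 \cdot \frac{34}{9} = \frac{136}{9}$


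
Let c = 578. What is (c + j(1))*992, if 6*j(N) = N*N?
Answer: 1720624/3 ≈ 5.7354e+5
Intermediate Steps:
j(N) = N**2/6 (j(N) = (N*N)/6 = N**2/6)
(c + j(1))*992 = (578 + (1/6)*1**2)*992 = (578 + (1/6)*1)*992 = (578 + 1/6)*992 = (3469/6)*992 = 1720624/3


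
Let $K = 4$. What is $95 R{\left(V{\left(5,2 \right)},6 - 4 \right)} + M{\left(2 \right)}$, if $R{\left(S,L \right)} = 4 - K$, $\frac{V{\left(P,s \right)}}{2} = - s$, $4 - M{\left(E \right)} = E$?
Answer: $2$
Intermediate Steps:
$M{\left(E \right)} = 4 - E$
$V{\left(P,s \right)} = - 2 s$ ($V{\left(P,s \right)} = 2 \left(- s\right) = - 2 s$)
$R{\left(S,L \right)} = 0$ ($R{\left(S,L \right)} = 4 - 4 = 0$)
$95 R{\left(V{\left(5,2 \right)},6 - 4 \right)} + M{\left(2 \right)} = 95 \cdot 0 + \left(4 - 2\right) = 0 + \left(4 - 2\right) = 0 + 2 = 2$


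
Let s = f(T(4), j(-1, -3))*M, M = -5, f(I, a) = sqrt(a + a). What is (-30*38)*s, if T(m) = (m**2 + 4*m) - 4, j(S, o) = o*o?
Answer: 17100*sqrt(2) ≈ 24183.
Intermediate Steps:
j(S, o) = o**2
T(m) = -4 + m**2 + 4*m
f(I, a) = sqrt(2)*sqrt(a) (f(I, a) = sqrt(2*a) = sqrt(2)*sqrt(a))
s = -15*sqrt(2) (s = (sqrt(2)*sqrt((-3)**2))*(-5) = (sqrt(2)*sqrt(9))*(-5) = (sqrt(2)*3)*(-5) = (3*sqrt(2))*(-5) = -15*sqrt(2) ≈ -21.213)
(-30*38)*s = (-30*38)*(-15*sqrt(2)) = -(-17100)*sqrt(2) = 17100*sqrt(2)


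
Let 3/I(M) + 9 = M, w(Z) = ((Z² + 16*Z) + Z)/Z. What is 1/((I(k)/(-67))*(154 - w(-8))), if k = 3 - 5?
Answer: 737/435 ≈ 1.6943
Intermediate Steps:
w(Z) = (Z² + 17*Z)/Z
k = -2
I(M) = 3/(-9 + M)
1/((I(k)/(-67))*(154 - w(-8))) = 1/(((3/(-9 - 2))/(-67))*(154 - (17 - 8))) = 1/(((3/(-11))*(-1/67))*(154 - 1*9)) = 1/(((3*(-1/11))*(-1/67))*(154 - 9)) = 1/(-3/11*(-1/67)*145) = 1/((3/737)*145) = 1/(435/737) = 737/435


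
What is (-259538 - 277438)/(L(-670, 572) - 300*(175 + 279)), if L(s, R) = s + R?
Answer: 268488/68149 ≈ 3.9397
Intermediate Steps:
L(s, R) = R + s
(-259538 - 277438)/(L(-670, 572) - 300*(175 + 279)) = (-259538 - 277438)/((572 - 670) - 300*(175 + 279)) = -536976/(-98 - 300*454) = -536976/(-98 - 136200) = -536976/(-136298) = -536976*(-1/136298) = 268488/68149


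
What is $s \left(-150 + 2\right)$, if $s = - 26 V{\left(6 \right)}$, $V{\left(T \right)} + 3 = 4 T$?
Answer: $80808$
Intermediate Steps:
$V{\left(T \right)} = -3 + 4 T$
$s = -546$ ($s = - 26 \left(-3 + 4 \cdot 6\right) = - 26 \left(-3 + 24\right) = \left(-26\right) 21 = -546$)
$s \left(-150 + 2\right) = - 546 \left(-150 + 2\right) = \left(-546\right) \left(-148\right) = 80808$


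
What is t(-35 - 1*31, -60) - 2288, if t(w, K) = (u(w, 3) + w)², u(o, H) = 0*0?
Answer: 2068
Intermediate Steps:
u(o, H) = 0
t(w, K) = w² (t(w, K) = (0 + w)² = w²)
t(-35 - 1*31, -60) - 2288 = (-35 - 1*31)² - 2288 = (-35 - 31)² - 2288 = (-66)² - 2288 = 4356 - 2288 = 2068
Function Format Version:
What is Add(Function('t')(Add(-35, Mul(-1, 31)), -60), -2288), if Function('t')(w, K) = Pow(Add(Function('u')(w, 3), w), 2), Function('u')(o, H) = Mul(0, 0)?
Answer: 2068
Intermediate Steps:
Function('u')(o, H) = 0
Function('t')(w, K) = Pow(w, 2) (Function('t')(w, K) = Pow(Add(0, w), 2) = Pow(w, 2))
Add(Function('t')(Add(-35, Mul(-1, 31)), -60), -2288) = Add(Pow(Add(-35, Mul(-1, 31)), 2), -2288) = Add(Pow(Add(-35, -31), 2), -2288) = Add(Pow(-66, 2), -2288) = Add(4356, -2288) = 2068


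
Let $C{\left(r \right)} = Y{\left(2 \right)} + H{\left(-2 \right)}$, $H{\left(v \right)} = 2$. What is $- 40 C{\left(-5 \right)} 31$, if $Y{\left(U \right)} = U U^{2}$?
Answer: $-12400$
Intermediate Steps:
$Y{\left(U \right)} = U^{3}$
$C{\left(r \right)} = 10$ ($C{\left(r \right)} = 2^{3} + 2 = 8 + 2 = 10$)
$- 40 C{\left(-5 \right)} 31 = \left(-40\right) 10 \cdot 31 = \left(-400\right) 31 = -12400$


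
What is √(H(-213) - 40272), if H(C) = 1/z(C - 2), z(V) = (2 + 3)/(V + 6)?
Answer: I*√1007845/5 ≈ 200.78*I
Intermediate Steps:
z(V) = 5/(6 + V)
H(C) = ⅘ + C/5 (H(C) = 1/(5/(6 + (C - 2))) = 1/(5/(6 + (-2 + C))) = 1/(5/(4 + C)) = ⅘ + C/5)
√(H(-213) - 40272) = √((⅘ + (⅕)*(-213)) - 40272) = √((⅘ - 213/5) - 40272) = √(-209/5 - 40272) = √(-201569/5) = I*√1007845/5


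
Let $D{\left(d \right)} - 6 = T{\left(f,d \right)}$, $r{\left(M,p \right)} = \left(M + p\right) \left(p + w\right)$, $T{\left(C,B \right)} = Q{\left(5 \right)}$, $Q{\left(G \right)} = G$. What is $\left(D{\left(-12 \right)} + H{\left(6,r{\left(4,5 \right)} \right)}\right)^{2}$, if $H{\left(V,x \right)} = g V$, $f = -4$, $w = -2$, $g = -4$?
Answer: $169$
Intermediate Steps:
$T{\left(C,B \right)} = 5$
$r{\left(M,p \right)} = \left(-2 + p\right) \left(M + p\right)$ ($r{\left(M,p \right)} = \left(M + p\right) \left(p - 2\right) = \left(M + p\right) \left(-2 + p\right) = \left(-2 + p\right) \left(M + p\right)$)
$D{\left(d \right)} = 11$ ($D{\left(d \right)} = 6 + 5 = 11$)
$H{\left(V,x \right)} = - 4 V$
$\left(D{\left(-12 \right)} + H{\left(6,r{\left(4,5 \right)} \right)}\right)^{2} = \left(11 - 24\right)^{2} = \left(-13\right)^{2} = 169$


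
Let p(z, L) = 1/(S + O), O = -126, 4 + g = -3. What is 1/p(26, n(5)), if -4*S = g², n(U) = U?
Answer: -553/4 ≈ -138.25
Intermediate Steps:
g = -7 (g = -4 - 3 = -7)
S = -49/4 (S = -¼*(-7)² = -¼*49 = -49/4 ≈ -12.250)
p(z, L) = -4/553 (p(z, L) = 1/(-49/4 - 126) = 1/(-553/4) = -4/553)
1/p(26, n(5)) = 1/(-4/553) = -553/4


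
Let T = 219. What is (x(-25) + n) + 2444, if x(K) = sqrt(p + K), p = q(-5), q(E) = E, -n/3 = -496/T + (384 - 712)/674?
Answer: 60327912/24601 + I*sqrt(30) ≈ 2452.3 + 5.4772*I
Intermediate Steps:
n = 203068/24601 (n = -3*(-496/219 + (384 - 712)/674) = -3*(-496*1/219 - 328*1/674) = -3*(-496/219 - 164/337) = -3*(-203068/73803) = 203068/24601 ≈ 8.2545)
p = -5
x(K) = sqrt(-5 + K)
(x(-25) + n) + 2444 = (sqrt(-5 - 25) + 203068/24601) + 2444 = (sqrt(-30) + 203068/24601) + 2444 = (I*sqrt(30) + 203068/24601) + 2444 = (203068/24601 + I*sqrt(30)) + 2444 = 60327912/24601 + I*sqrt(30)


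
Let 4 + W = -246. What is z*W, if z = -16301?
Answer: 4075250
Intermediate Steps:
W = -250 (W = -4 - 246 = -250)
z*W = -16301*(-250) = 4075250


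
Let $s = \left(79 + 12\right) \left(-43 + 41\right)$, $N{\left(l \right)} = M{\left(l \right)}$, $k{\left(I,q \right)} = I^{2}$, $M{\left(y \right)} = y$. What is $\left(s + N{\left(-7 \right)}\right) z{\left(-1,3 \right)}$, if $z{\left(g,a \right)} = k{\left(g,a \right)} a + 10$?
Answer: $-2457$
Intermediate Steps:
$N{\left(l \right)} = l$
$z{\left(g,a \right)} = 10 + a g^{2}$ ($z{\left(g,a \right)} = g^{2} a + 10 = a g^{2} + 10 = 10 + a g^{2}$)
$s = -182$ ($s = 91 \left(-2\right) = -182$)
$\left(s + N{\left(-7 \right)}\right) z{\left(-1,3 \right)} = \left(-182 - 7\right) \left(10 + 3 \left(-1\right)^{2}\right) = - 189 \left(10 + 3 \cdot 1\right) = - 189 \left(10 + 3\right) = \left(-189\right) 13 = -2457$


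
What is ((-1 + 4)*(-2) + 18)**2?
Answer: 144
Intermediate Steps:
((-1 + 4)*(-2) + 18)**2 = (3*(-2) + 18)**2 = (-6 + 18)**2 = 12**2 = 144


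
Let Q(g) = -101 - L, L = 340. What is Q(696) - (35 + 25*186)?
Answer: -5126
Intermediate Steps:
Q(g) = -441 (Q(g) = -101 - 1*340 = -101 - 340 = -441)
Q(696) - (35 + 25*186) = -441 - (35 + 25*186) = -441 - (35 + 4650) = -441 - 1*4685 = -441 - 4685 = -5126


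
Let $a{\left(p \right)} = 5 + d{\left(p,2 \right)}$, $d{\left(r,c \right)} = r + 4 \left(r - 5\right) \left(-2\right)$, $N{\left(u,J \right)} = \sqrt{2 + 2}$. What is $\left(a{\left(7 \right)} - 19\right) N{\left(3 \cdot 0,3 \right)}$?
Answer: $-46$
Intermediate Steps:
$N{\left(u,J \right)} = 2$ ($N{\left(u,J \right)} = \sqrt{4} = 2$)
$d{\left(r,c \right)} = 40 - 7 r$ ($d{\left(r,c \right)} = r + 4 \left(-5 + r\right) \left(-2\right) = r + 4 \left(10 - 2 r\right) = r - \left(-40 + 8 r\right) = 40 - 7 r$)
$a{\left(p \right)} = 45 - 7 p$ ($a{\left(p \right)} = 5 - \left(-40 + 7 p\right) = 45 - 7 p$)
$\left(a{\left(7 \right)} - 19\right) N{\left(3 \cdot 0,3 \right)} = \left(\left(45 - 49\right) - 19\right) 2 = \left(-4 - 19\right) 2 = \left(-23\right) 2 = -46$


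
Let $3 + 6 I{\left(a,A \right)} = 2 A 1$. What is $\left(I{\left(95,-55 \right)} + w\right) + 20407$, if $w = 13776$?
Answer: $\frac{204985}{6} \approx 34164.0$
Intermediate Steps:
$I{\left(a,A \right)} = - \frac{1}{2} + \frac{A}{3}$ ($I{\left(a,A \right)} = - \frac{1}{2} + \frac{2 A 1}{6} = - \frac{1}{2} + \frac{2 A}{6} = - \frac{1}{2} + \frac{A}{3}$)
$\left(I{\left(95,-55 \right)} + w\right) + 20407 = \left(\left(- \frac{1}{2} + \frac{1}{3} \left(-55\right)\right) + 13776\right) + 20407 = \left(\left(- \frac{1}{2} - \frac{55}{3}\right) + 13776\right) + 20407 = \left(- \frac{113}{6} + 13776\right) + 20407 = \frac{82543}{6} + 20407 = \frac{204985}{6}$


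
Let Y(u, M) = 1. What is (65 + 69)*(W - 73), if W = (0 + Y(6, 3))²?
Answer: -9648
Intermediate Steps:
W = 1 (W = (0 + 1)² = 1² = 1)
(65 + 69)*(W - 73) = (65 + 69)*(1 - 73) = 134*(-72) = -9648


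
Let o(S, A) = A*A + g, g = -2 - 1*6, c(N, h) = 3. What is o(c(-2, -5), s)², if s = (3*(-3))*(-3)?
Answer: 519841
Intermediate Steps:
s = 27 (s = -9*(-3) = 27)
g = -8 (g = -2 - 6 = -8)
o(S, A) = -8 + A² (o(S, A) = A*A - 8 = A² - 8 = -8 + A²)
o(c(-2, -5), s)² = (-8 + 27²)² = (-8 + 729)² = 721² = 519841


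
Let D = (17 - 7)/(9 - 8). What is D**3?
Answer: 1000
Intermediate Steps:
D = 10 (D = 10/1 = 10*1 = 10)
D**3 = 10**3 = 1000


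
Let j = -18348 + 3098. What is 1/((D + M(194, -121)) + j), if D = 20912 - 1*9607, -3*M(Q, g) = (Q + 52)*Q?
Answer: -1/19853 ≈ -5.0370e-5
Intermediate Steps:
M(Q, g) = -Q*(52 + Q)/3 (M(Q, g) = -(Q + 52)*Q/3 = -(52 + Q)*Q/3 = -Q*(52 + Q)/3)
D = 11305 (D = 20912 - 9607 = 11305)
j = -15250
1/((D + M(194, -121)) + j) = 1/((11305 - ⅓*194*(52 + 194)) - 15250) = 1/((11305 - ⅓*194*246) - 15250) = 1/((11305 - 15908) - 15250) = 1/(-4603 - 15250) = 1/(-19853) = -1/19853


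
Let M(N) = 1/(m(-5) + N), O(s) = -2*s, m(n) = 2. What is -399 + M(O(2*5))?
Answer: -7183/18 ≈ -399.06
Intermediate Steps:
M(N) = 1/(2 + N)
-399 + M(O(2*5)) = -399 + 1/(2 - 4*5) = -399 + 1/(2 - 2*10) = -399 + 1/(2 - 20) = -399 + 1/(-18) = -399 - 1/18 = -7183/18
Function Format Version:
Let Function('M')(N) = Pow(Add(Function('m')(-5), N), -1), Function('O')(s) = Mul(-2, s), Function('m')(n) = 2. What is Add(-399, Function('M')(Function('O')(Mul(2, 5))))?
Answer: Rational(-7183, 18) ≈ -399.06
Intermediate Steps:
Function('M')(N) = Pow(Add(2, N), -1)
Add(-399, Function('M')(Function('O')(Mul(2, 5)))) = Add(-399, Pow(Add(2, Mul(-2, Mul(2, 5))), -1)) = Add(-399, Pow(Add(2, Mul(-2, 10)), -1)) = Add(-399, Pow(Add(2, -20), -1)) = Add(-399, Pow(-18, -1)) = Add(-399, Rational(-1, 18)) = Rational(-7183, 18)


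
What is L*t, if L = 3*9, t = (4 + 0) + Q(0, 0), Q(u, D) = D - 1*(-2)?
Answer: 162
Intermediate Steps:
Q(u, D) = 2 + D (Q(u, D) = D + 2 = 2 + D)
t = 6 (t = (4 + 0) + (2 + 0) = 4 + 2 = 6)
L = 27
L*t = 27*6 = 162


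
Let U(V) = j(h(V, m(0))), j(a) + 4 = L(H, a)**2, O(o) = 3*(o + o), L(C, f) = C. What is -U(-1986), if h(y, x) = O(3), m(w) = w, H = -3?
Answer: -5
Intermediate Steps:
O(o) = 6*o (O(o) = 3*(2*o) = 6*o)
h(y, x) = 18 (h(y, x) = 6*3 = 18)
j(a) = 5 (j(a) = -4 + (-3)**2 = -4 + 9 = 5)
U(V) = 5
-U(-1986) = -1*5 = -5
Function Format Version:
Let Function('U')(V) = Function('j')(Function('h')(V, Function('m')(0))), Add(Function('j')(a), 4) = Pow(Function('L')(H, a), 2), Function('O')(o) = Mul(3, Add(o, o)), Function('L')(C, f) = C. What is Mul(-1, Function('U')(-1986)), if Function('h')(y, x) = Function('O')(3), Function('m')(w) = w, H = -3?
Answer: -5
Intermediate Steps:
Function('O')(o) = Mul(6, o) (Function('O')(o) = Mul(3, Mul(2, o)) = Mul(6, o))
Function('h')(y, x) = 18 (Function('h')(y, x) = Mul(6, 3) = 18)
Function('j')(a) = 5 (Function('j')(a) = Add(-4, Pow(-3, 2)) = Add(-4, 9) = 5)
Function('U')(V) = 5
Mul(-1, Function('U')(-1986)) = Mul(-1, 5) = -5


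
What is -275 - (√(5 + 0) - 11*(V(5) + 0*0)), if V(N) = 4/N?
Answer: -1331/5 - √5 ≈ -268.44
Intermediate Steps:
-275 - (√(5 + 0) - 11*(V(5) + 0*0)) = -275 - (√(5 + 0) - 11*(4/5 + 0*0)) = -275 - (√5 - 11*(4*(⅕) + 0)) = -275 - (√5 - 11*(⅘ + 0)) = -275 - (√5 - 11*⅘) = -275 - (√5 - 44/5) = -275 - (-44/5 + √5) = -275 + (44/5 - √5) = -1331/5 - √5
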